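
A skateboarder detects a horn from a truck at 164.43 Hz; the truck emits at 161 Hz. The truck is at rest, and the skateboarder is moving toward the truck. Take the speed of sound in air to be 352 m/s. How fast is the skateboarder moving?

7.5 m/s

f' = f · (v + v_o)/v ⇒ v_o = v · |f'/f − 1|.
v_o = 352 × |164.43/161 − 1| = 352 × 0.0213 ≈ 7.5 m/s.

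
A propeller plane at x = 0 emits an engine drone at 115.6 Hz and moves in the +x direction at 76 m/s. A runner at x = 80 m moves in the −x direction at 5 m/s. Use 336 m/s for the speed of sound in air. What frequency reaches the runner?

The observer lies on the +x side, so the source is heading toward the observer and the observer is heading toward the source.
Both move, so f' = f · (v + v_o)/(v − v_s).
f' = 115.6 × (336 + 5)/(336 − 76) = 115.6 × 341/260 ≈ 152 Hz.

152 Hz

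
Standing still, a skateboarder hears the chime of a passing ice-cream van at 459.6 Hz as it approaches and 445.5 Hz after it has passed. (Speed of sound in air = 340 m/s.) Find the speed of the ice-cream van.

5.3 m/s

f₁/f₂ = (v + v_s)/(v − v_s), so v_s = v · (f₁ − f₂)/(f₁ + f₂).
v_s = 340 × (459.6 − 445.5)/(459.6 + 445.5) = 340 × 14.1/905.1 ≈ 5.3 m/s.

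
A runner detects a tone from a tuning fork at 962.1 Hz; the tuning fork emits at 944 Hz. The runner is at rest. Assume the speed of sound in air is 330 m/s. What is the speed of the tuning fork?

f' > f, so the tuning fork is approaching.
f' = f · v/(v − v_s) ⇒ v_s = v · |1 − f/f'|.
v_s = 330 × |1 − 944/962.1| = 330 × 0.01881 ≈ 6.2 m/s.

6.2 m/s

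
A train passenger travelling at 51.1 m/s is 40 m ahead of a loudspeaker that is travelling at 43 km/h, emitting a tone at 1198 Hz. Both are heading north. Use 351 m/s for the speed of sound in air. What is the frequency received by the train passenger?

1060 Hz

43 km/h = 11.94 m/s.
The train passenger is ahead, so the loudspeaker is moving toward it while the train passenger is moving away from the loudspeaker.
Both move, so f' = f · (v − v_o)/(v − v_s).
f' = 1198 × (351 − 51.1)/(351 − 11.94) = 1198 × 299.9/339.06 ≈ 1060 Hz.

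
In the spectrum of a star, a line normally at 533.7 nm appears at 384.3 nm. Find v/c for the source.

λ'/λ₀ = 0.7201 < 1 (blueshift), so the source is approaching.
λ'/λ₀ = √((1 − β)/(1 + β)) for an approaching source ⇒ β = (1 − r²)/(1 + r²) with r = λ'/λ₀.
β = (1 − 0.5185)/(1 + 0.5185) ≈ 0.317.

0.317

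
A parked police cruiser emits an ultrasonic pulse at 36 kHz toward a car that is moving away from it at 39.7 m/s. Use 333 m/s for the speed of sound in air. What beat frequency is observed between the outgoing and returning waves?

7669 Hz

The car first receives the wave as a moving observer: f₁ = f₀ · (v − u)/v = 36 × (333 − 39.7)/333 ≈ 31.71 kHz.
On reflection it acts as a source moving away from the stationary detector: f₂ = f₁ · v/(v + u) = 31.71 × 333/372.7 ≈ 28.33 kHz.
Equivalently f₂ = f₀ · (v − u)/(v + u).
Beat frequency (with f₀ = 36000 Hz): |f₂ − f₀| = 2u·f₀/(v + u) = 2 × 39.7 × 36000/372.7 ≈ 7669 Hz.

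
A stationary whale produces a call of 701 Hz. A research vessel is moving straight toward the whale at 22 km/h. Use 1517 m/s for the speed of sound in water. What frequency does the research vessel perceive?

704 Hz

22 km/h = 6.111 m/s.
Only the observer moves, toward the source, so f' = f · (v + v_o)/v.
f' = 701 × (1517 + 6.111)/1517 = 701 × 1523.1/1517 ≈ 704 Hz.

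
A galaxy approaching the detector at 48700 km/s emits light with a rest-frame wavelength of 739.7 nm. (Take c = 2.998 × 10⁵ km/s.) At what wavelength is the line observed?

627.9 nm

β = v/c = 48700/299800 = 0.1624.
Relativistic Doppler for wavelength: λ' = λ₀ · √((1 − β)/(1 + β)).
λ' = 739.7 × √(0.8376/1.1624) = 739.7 × 0.84883 ≈ 627.9 nm.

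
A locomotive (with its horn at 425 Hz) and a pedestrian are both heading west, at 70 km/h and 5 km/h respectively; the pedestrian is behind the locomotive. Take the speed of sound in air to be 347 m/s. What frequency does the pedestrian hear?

70 km/h = 19.44 m/s; 5 km/h = 1.389 m/s.
The pedestrian is behind, so the locomotive is moving away from it while the pedestrian is moving toward the locomotive.
With source receding and observer approaching, f' = f · (v + v_o)/(v + v_s).
f' = 425 × (347 + 1.389)/(347 + 19.44) = 425 × 348.39/366.44 ≈ 404 Hz.

404 Hz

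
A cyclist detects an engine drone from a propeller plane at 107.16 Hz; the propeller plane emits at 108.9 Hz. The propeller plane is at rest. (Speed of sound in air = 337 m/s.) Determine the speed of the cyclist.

5.4 m/s

f' < f, so the cyclist is receding.
f' = f · (v − v_o)/v ⇒ v_o = v · |f'/f − 1|.
v_o = 337 × |107.16/108.9 − 1| = 337 × 0.01598 ≈ 5.4 m/s.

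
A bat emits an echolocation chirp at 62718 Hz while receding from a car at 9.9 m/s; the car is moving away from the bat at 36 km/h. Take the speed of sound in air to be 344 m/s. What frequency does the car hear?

59191 Hz

36 km/h = 10 m/s.
Both move, so f' = f · (v − v_o)/(v + v_s).
f' = 62718 × (344 − 10)/(344 + 9.9) = 62718 × 334/353.9 ≈ 59191 Hz.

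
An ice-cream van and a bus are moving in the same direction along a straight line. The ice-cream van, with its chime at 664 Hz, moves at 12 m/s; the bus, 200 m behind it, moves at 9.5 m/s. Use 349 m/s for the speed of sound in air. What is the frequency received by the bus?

The bus is behind, so the ice-cream van is moving away from it while the bus is moving toward the ice-cream van.
General Doppler shift: f' = f · (v + v_o)/(v + v_s).
f' = 664 × (349 + 9.5)/(349 + 12) = 664 × 358.5/361 ≈ 659 Hz.

659 Hz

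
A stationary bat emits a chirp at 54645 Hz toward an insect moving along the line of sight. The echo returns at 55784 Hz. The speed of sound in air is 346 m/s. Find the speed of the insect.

3.6 m/s

Double Doppler shift off a moving reflector: f₂ = f₀ · (v + u)/(v − u) (u > 0 toward emitter).
Rearranging, u = v · (f₂ − f₀)/(f₂ + f₀) = 346 × 1139/110429 ≈ 3.6 m/s.
So the insect is moving at 3.6 m/s toward the emitter.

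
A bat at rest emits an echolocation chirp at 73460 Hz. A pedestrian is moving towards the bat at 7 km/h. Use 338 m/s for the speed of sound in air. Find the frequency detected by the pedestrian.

73883 Hz

7 km/h = 1.944 m/s.
Moving observer, stationary source: f' = f · (v + v_o)/v.
f' = 73460 × (338 + 1.944)/338 = 73460 × 339.94/338 ≈ 73883 Hz.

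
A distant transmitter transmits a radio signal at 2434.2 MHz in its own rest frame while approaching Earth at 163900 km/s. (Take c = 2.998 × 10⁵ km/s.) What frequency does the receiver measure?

4496.4 MHz

β = v/c = 163900/299800 = 0.5467.
Relativistic Doppler for frequency: f' = f₀ · √((1 + β)/(1 − β)).
f' = 2434.2 × √(1.5467/0.4533) = 2434.2 × 1.84718 ≈ 4496.4 MHz.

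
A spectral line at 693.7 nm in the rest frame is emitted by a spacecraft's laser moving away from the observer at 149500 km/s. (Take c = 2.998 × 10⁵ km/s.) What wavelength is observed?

β = v/c = 149500/299800 = 0.4987.
Relativistic Doppler for wavelength: λ' = λ₀ · √((1 + β)/(1 − β)).
λ' = 693.7 × √(1.4987/0.5013) = 693.7 × 1.72898 ≈ 1199.4 nm.

1199.4 nm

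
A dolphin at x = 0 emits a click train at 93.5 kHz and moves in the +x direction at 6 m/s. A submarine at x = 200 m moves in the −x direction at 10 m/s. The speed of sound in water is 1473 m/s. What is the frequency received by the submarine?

The observer lies on the +x side, so the source is heading toward the observer and the observer is heading toward the source.
Both move, so f' = f · (v + v_o)/(v − v_s).
f' = 93.5 × (1473 + 10)/(1473 − 6) = 93.5 × 1483/1467 ≈ 94.5 kHz.

94.5 kHz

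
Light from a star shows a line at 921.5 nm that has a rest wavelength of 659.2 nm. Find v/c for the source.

0.323

λ'/λ₀ = 1.3979 > 1 (redshift), so the source is receding.
λ'/λ₀ = √((1 + β)/(1 − β)) for a receding source ⇒ β = (r² − 1)/(r² + 1) with r = λ'/λ₀.
β = (1.9541 − 1)/(1.9541 + 1) ≈ 0.323.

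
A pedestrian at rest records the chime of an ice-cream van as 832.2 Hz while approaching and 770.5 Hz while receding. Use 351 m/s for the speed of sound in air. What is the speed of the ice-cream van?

f₁/f₂ = (v + v_s)/(v − v_s), so v_s = v · (f₁ − f₂)/(f₁ + f₂).
v_s = 351 × (832.2 − 770.5)/(832.2 + 770.5) = 351 × 61.7/1602.7 ≈ 13.5 m/s.

13.5 m/s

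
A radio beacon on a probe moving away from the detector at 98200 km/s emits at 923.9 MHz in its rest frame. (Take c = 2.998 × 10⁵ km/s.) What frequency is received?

657.5 MHz

β = v/c = 98200/299800 = 0.3276.
Relativistic Doppler for frequency: f' = f₀ · √((1 − β)/(1 + β)).
f' = 923.9 × √(0.6724/1.3276) = 923.9 × 0.71171 ≈ 657.5 MHz.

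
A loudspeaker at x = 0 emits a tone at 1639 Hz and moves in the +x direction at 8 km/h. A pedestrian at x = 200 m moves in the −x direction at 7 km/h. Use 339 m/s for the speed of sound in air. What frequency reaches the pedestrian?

8 km/h = 2.222 m/s; 7 km/h = 1.944 m/s.
The observer lies on the +x side, so the source is heading toward the observer and the observer is heading toward the source.
General Doppler shift: f' = f · (v + v_o)/(v − v_s).
f' = 1639 × (339 + 1.944)/(339 − 2.222) = 1639 × 340.94/336.78 ≈ 1659 Hz.

1659 Hz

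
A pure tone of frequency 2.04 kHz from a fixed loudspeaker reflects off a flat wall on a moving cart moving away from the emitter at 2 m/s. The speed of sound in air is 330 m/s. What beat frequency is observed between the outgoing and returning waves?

24.6 Hz

The flat wall on a moving cart first receives the wave as a moving observer: f₁ = f₀ · (v − u)/v = 2.04 × (330 − 2)/330 ≈ 2.0276 kHz.
On reflection it acts as a source moving away from the stationary detector: f₂ = f₁ · v/(v + u) = 2.0276 × 330/332 ≈ 2.0154 kHz.
Equivalently f₂ = f₀ · (v − u)/(v + u).
Beat frequency (with f₀ = 2040 Hz): |f₂ − f₀| = 2u·f₀/(v + u) = 2 × 2 × 2040/332 ≈ 24.6 Hz.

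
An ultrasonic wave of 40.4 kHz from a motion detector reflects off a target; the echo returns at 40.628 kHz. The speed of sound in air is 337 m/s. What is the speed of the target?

Double Doppler shift off a moving reflector: f₂ = f₀ · (v + u)/(v − u) (u > 0 toward emitter).
Rearranging, u = v · (f₂ − f₀)/(f₂ + f₀) = 337 × 0.228/81.028 ≈ 0.95 m/s.
So the target is moving at 0.95 m/s toward the emitter.

0.95 m/s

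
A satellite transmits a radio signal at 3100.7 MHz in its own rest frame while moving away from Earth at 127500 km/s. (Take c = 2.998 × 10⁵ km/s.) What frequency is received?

β = v/c = 127500/299800 = 0.4253.
Relativistic Doppler for frequency: f' = f₀ · √((1 − β)/(1 + β)).
f' = 3100.7 × √(0.5747/1.4253) = 3100.7 × 0.63500 ≈ 1969.0 MHz.

1969.0 MHz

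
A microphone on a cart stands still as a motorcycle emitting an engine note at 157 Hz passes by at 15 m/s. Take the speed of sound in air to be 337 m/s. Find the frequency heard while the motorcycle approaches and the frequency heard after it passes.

Approaching: f₁ = f · v/(v − v_s) = 157 × 337/322 ≈ 164 Hz.
Receding: f₂ = f · v/(v + v_s) = 157 × 337/352 ≈ 150 Hz.

164 Hz approaching; 150 Hz receding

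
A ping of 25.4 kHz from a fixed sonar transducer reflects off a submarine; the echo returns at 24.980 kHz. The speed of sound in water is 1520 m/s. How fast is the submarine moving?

Double Doppler shift off a moving reflector: f₂ = f₀ · (v + u)/(v − u) (u > 0 toward emitter).
Rearranging, u = v · (f₂ − f₀)/(f₂ + f₀) = 1520 × -0.420/50.380 ≈ -12.7 m/s.
So the submarine is moving at 12.7 m/s away from the emitter.

12.7 m/s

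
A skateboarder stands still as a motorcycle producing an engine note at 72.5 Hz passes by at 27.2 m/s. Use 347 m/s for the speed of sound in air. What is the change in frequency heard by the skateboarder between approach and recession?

Approaching: f₁ = f · v/(v − v_s) = 72.5 × 347/319.8 ≈ 78.7 Hz.
Receding: f₂ = f · v/(v + v_s) = 72.5 × 347/374.2 ≈ 67.2 Hz.
Drop: f₁ − f₂ = 2f·v·v_s/(v² − v_s²) = 2 × 72.5 × 347 × 27.2/(347² − 27.2²) ≈ 11.4 Hz.

11.4 Hz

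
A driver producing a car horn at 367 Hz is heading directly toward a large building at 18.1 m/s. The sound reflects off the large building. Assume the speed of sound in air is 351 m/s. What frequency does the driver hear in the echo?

The large building receives the sound from a moving source: f₁ = f₀ · v/(v − v_e) = 367 × 351/332.9 ≈ 387 Hz.
On the return leg the driver is a moving observer: f₂ = f₁ · (v + v_e)/v = 387 × 369.1/351 ≈ 407 Hz.

407 Hz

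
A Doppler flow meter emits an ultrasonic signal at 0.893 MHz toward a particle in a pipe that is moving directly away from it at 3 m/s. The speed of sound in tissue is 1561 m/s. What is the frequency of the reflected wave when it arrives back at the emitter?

At the particle in a pipe (a moving observer), f₁ = f₀ · (v − u)/v = 0.893 × 1558/1561 ≈ 0.8913 MHz.
On reflection it acts as a source moving away from the stationary detector: f₂ = f₁ · v/(v + u) = 0.8913 × 1561/1564 ≈ 0.8896 MHz.
Equivalently f₂ = f₀ · (v − u)/(v + u).

0.8896 MHz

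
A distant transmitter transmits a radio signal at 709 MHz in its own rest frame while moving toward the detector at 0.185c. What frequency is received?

Relativistic Doppler for frequency: f' = f₀ · √((1 + β)/(1 − β)).
f' = 709 × √(1.1850/0.8150) = 709 × 1.20581 ≈ 854.9 MHz.

854.9 MHz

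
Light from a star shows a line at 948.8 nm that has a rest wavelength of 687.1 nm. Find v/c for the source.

0.312c

λ'/λ₀ = 1.3809 > 1 (redshift), so the source is receding.
λ'/λ₀ = √((1 + β)/(1 − β)) for a receding source ⇒ β = (r² − 1)/(r² + 1) with r = λ'/λ₀.
β = (1.9068 − 1)/(1.9068 + 1) ≈ 0.312.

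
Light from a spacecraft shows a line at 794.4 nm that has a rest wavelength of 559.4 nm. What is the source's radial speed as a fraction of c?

0.337c

λ'/λ₀ = 1.4201 > 1 (redshift), so the source is receding.
λ'/λ₀ = √((1 + β)/(1 − β)) for a receding source ⇒ β = (r² − 1)/(r² + 1) with r = λ'/λ₀.
β = (2.0167 − 1)/(2.0167 + 1) ≈ 0.337.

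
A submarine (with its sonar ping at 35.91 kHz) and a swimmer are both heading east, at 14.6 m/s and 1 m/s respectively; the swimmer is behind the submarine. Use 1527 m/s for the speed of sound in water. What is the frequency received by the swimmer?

The swimmer is behind, so the submarine is moving away from it while the swimmer is moving toward the submarine.
General Doppler shift: f' = f · (v + v_o)/(v + v_s).
f' = 35.91 × (1527 + 1)/(1527 + 14.6) = 35.91 × 1528/1541.6 ≈ 35.6 kHz.

35.6 kHz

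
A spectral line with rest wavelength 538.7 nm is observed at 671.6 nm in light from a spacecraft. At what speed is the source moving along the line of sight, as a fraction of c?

λ'/λ₀ = 1.2467 > 1 (redshift), so the source is receding.
λ'/λ₀ = √((1 + β)/(1 − β)) for a receding source ⇒ β = (r² − 1)/(r² + 1) with r = λ'/λ₀.
β = (1.5543 − 1)/(1.5543 + 1) ≈ 0.217.

0.217c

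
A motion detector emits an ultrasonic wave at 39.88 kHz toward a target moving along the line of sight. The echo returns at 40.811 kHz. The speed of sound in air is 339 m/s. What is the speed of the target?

3.9 m/s

Double Doppler shift off a moving reflector: f₂ = f₀ · (v + u)/(v − u) (u > 0 toward emitter).
Rearranging, u = v · (f₂ − f₀)/(f₂ + f₀) = 339 × 0.931/80.691 ≈ 3.9 m/s.
So the target is moving at 3.9 m/s toward the emitter.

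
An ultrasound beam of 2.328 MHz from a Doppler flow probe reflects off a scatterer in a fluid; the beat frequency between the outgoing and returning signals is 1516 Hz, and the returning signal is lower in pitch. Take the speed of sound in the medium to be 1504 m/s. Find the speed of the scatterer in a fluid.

0.49 m/s

Double Doppler shift off a moving reflector: f₂ = f₀ · (v + u)/(v − u) (u > 0 toward emitter).
Returning signal is lower, so f₂ = f₀ − Δf = 2328000 − 1516 = 2326484 Hz.
Rearranging, u = v · (f₂ − f₀)/(f₂ + f₀) = 1504 × -1516/4654484 ≈ -0.49 m/s.
So the scatterer in a fluid is moving at 0.49 m/s away from the emitter.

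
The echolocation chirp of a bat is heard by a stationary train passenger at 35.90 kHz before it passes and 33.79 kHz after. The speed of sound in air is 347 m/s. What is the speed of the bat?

10.5 m/s

f₁/f₂ = (v + v_s)/(v − v_s), so v_s = v · (f₁ − f₂)/(f₁ + f₂).
v_s = 347 × (35.90 − 33.79)/(35.90 + 33.79) = 347 × 2.11/69.69 ≈ 10.5 m/s.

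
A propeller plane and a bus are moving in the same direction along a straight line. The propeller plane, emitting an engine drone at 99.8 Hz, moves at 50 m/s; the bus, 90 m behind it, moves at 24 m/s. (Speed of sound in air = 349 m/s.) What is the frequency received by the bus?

The bus is behind, so the propeller plane is moving away from it while the bus is moving toward the propeller plane.
Both move, so f' = f · (v + v_o)/(v + v_s).
f' = 99.8 × (349 + 24)/(349 + 50) = 99.8 × 373/399 ≈ 93 Hz.

93 Hz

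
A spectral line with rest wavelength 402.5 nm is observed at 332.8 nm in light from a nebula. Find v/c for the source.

λ'/λ₀ = 0.8268 < 1 (blueshift), so the source is approaching.
λ'/λ₀ = √((1 − β)/(1 + β)) for an approaching source ⇒ β = (1 − r²)/(1 + r²) with r = λ'/λ₀.
β = (1 − 0.6837)/(1 + 0.6837) ≈ 0.188.

0.188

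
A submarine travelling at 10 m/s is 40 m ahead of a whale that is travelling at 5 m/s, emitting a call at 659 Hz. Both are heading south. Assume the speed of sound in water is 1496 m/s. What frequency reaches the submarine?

The submarine is ahead, so the whale is moving toward it while the submarine is moving away from the whale.
General Doppler shift: f' = f · (v − v_o)/(v − v_s).
f' = 659 × (1496 − 10)/(1496 − 5) = 659 × 1486/1491 ≈ 657 Hz.

657 Hz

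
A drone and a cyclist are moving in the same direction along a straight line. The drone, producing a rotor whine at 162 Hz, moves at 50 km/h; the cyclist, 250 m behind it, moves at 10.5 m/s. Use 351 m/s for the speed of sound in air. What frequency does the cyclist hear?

50 km/h = 13.89 m/s.
The cyclist is behind, so the drone is moving away from it while the cyclist is moving toward the drone.
Both move, so f' = f · (v + v_o)/(v + v_s).
f' = 162 × (351 + 10.5)/(351 + 13.89) = 162 × 361.5/364.89 ≈ 160 Hz.

160 Hz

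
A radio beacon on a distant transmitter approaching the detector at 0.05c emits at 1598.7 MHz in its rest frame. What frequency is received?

Relativistic Doppler for frequency: f' = f₀ · √((1 + β)/(1 − β)).
f' = 1598.7 × √(1.0500/0.9500) = 1598.7 × 1.05131 ≈ 1680.7 MHz.

1680.7 MHz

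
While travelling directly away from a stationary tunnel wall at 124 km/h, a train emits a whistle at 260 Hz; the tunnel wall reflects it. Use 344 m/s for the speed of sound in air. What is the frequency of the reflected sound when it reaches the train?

213 Hz

124 km/h = 34.44 m/s.
The tunnel wall receives the sound from a moving source: f₁ = f₀ · v/(v + v_e) = 260 × 344/378.44 ≈ 236 Hz.
On the return leg the train is a moving observer: f₂ = f₁ · (v − v_e)/v = 236 × 309.56/344 ≈ 213 Hz.
Equivalently f₂ = f₀ · (v − v_e)/(v + v_e).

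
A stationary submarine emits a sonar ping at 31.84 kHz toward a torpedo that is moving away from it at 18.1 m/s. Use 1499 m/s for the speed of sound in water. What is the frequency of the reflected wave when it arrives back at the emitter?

The torpedo first receives the wave as a moving observer: f₁ = f₀ · (v − u)/v = 31.84 × (1499 − 18.1)/1499 ≈ 31.5 kHz.
The reflection then acts as a moving source: f₂ = f₁ · v/(v + u) ≈ 31.1 kHz.
Equivalently f₂ = f₀ · (v − u)/(v + u).

31.1 kHz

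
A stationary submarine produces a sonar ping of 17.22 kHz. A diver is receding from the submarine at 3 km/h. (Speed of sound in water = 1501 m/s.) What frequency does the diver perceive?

3 km/h = 0.8333 m/s.
Only the observer moves, away from the source, so f' = f · (v − v_o)/v.
f' = 17.22 × (1501 − 0.8333)/1501 = 17.22 × 1500.2/1501 ≈ 17.21 kHz.

17.21 kHz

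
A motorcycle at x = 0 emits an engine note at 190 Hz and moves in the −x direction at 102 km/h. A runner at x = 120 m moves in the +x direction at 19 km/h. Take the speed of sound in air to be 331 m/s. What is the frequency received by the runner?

172 Hz

102 km/h = 28.33 m/s; 19 km/h = 5.278 m/s.
The observer lies on the +x side, so the source is heading away from the observer and the observer is heading away from the source.
Both move, so f' = f · (v − v_o)/(v + v_s).
f' = 190 × (331 − 5.278)/(331 + 28.33) = 190 × 325.72/359.33 ≈ 172 Hz.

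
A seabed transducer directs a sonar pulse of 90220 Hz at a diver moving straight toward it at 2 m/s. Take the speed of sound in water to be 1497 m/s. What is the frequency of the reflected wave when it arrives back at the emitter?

At the diver (a moving observer), f₁ = f₀ · (v + u)/v = 90220 × 1499/1497 ≈ 90341 Hz.
The reflection then acts as a moving source: f₂ = f₁ · v/(v − u) ≈ 90461 Hz.
Equivalently f₂ = f₀ · (v + u)/(v − u).

90461 Hz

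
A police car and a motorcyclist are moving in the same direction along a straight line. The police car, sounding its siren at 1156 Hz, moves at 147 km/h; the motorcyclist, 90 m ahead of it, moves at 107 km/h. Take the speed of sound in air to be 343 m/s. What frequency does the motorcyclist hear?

1199 Hz

147 km/h = 40.83 m/s; 107 km/h = 29.72 m/s.
The motorcyclist is ahead, so the police car is moving toward it while the motorcyclist is moving away from the police car.
Both move, so f' = f · (v − v_o)/(v − v_s).
f' = 1156 × (343 − 29.72)/(343 − 40.83) = 1156 × 313.28/302.17 ≈ 1199 Hz.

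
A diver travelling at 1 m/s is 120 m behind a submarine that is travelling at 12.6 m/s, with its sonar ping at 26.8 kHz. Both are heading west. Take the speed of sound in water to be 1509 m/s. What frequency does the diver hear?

26.6 kHz

The diver is behind, so the submarine is moving away from it while the diver is moving toward the submarine.
With source receding and observer approaching, f' = f · (v + v_o)/(v + v_s).
f' = 26.8 × (1509 + 1)/(1509 + 12.6) = 26.8 × 1510/1521.6 ≈ 26.6 kHz.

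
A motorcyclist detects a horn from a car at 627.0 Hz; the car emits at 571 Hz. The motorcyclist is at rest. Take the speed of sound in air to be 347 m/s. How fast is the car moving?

f' > f, so the car is approaching.
f' = f · v/(v − v_s) ⇒ v_s = v · |1 − f/f'|.
v_s = 347 × |1 − 571/627.0| = 347 × 0.08931 ≈ 31 m/s.

31 m/s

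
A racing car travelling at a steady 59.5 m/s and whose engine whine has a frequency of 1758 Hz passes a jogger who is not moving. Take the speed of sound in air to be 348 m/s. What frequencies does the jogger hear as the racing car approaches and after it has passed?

Approaching: f₁ = f · v/(v − v_s) = 1758 × 348/288.5 ≈ 2121 Hz.
Receding: f₂ = f · v/(v + v_s) = 1758 × 348/407.5 ≈ 1501 Hz.

2121 Hz approaching; 1501 Hz receding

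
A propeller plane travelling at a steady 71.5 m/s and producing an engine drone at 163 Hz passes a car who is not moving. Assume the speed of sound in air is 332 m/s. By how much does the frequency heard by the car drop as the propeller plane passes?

Approaching: f₁ = f · v/(v − v_s) = 163 × 332/260.5 ≈ 207.7 Hz.
Receding: f₂ = f · v/(v + v_s) = 163 × 332/403.5 ≈ 134.1 Hz.
Drop: f₁ − f₂ = 2f·v·v_s/(v² − v_s²) = 2 × 163 × 332 × 71.5/(332² − 71.5²) ≈ 73.6 Hz.

73.6 Hz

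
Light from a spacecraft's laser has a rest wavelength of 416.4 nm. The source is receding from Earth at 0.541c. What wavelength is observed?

763.0 nm

Relativistic Doppler for wavelength: λ' = λ₀ · √((1 + β)/(1 − β)).
λ' = 416.4 × √(1.5410/0.4590) = 416.4 × 1.83229 ≈ 763.0 nm.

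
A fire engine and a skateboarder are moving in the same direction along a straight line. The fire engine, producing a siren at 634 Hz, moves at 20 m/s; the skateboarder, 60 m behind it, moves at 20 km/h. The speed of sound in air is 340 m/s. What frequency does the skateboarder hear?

609 Hz

20 km/h = 5.556 m/s.
The skateboarder is behind, so the fire engine is moving away from it while the skateboarder is moving toward the fire engine.
Both move, so f' = f · (v + v_o)/(v + v_s).
f' = 634 × (340 + 5.556)/(340 + 20) = 634 × 345.56/360 ≈ 609 Hz.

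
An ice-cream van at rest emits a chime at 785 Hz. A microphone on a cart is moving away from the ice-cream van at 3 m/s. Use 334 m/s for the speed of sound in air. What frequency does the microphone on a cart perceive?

Only the observer moves, away from the source, so f' = f · (v − v_o)/v.
f' = 785 × (334 − 3)/334 = 785 × 331/334 ≈ 778 Hz.

778 Hz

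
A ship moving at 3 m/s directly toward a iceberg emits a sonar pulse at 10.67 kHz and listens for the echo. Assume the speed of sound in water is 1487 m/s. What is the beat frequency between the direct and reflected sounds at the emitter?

43.1 Hz

The iceberg receives the sound from a moving source: f₁ = f₀ · v/(v − v_e) = 10.67 × 1487/1484 ≈ 10.6916 kHz.
On the return leg the ship is a moving observer: f₂ = f₁ · (v + v_e)/v = 10.6916 × 1490/1487 ≈ 10.7131 kHz.
Beat against the emitted tone (with f₀ = 10670 Hz): |f₂ − f₀| = 2v_e·f₀/(v − v_e) = 2 × 3 × 10670/1484 ≈ 43.1 Hz.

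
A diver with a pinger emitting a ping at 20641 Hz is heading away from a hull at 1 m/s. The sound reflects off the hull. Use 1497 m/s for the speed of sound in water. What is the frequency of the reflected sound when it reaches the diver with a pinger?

The hull receives the sound from a moving source: f₁ = f₀ · v/(v + v_e) = 20641 × 1497/1498 ≈ 20627 Hz.
On the return leg the diver with a pinger is a moving observer: f₂ = f₁ · (v − v_e)/v = 20627 × 1496/1497 ≈ 20613 Hz.
Equivalently f₂ = f₀ · (v − v_e)/(v + v_e).

20613 Hz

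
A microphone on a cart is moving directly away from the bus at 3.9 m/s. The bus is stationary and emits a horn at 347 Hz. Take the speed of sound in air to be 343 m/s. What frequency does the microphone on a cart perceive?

Only the observer moves, away from the source, so f' = f · (v − v_o)/v.
f' = 347 × (343 − 3.9)/343 = 347 × 339.1/343 ≈ 343 Hz.

343 Hz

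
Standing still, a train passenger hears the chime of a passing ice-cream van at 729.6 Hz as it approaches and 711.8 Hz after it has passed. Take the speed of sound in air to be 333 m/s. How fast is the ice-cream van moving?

4.1 m/s

f₁/f₂ = (v + v_s)/(v − v_s), so v_s = v · (f₁ − f₂)/(f₁ + f₂).
v_s = 333 × (729.6 − 711.8)/(729.6 + 711.8) = 333 × 17.8/1441.4 ≈ 4.1 m/s.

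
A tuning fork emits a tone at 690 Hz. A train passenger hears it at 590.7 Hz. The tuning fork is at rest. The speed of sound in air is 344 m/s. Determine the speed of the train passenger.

f' < f, so the train passenger is receding.
f' = f · (v − v_o)/v ⇒ v_o = v · |f'/f − 1|.
v_o = 344 × |590.7/690 − 1| = 344 × 0.1439 ≈ 50 m/s.

50 m/s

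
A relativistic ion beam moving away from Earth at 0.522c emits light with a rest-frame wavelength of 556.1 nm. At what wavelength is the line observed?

Relativistic Doppler for wavelength: λ' = λ₀ · √((1 + β)/(1 − β)).
λ' = 556.1 × √(1.5220/0.4780) = 556.1 × 1.78440 ≈ 992.3 nm.

992.3 nm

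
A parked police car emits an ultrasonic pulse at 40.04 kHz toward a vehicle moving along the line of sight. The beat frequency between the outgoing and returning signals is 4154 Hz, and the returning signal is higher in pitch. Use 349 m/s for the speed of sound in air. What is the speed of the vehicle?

Double Doppler shift off a moving reflector: f₂ = f₀ · (v + u)/(v − u) (u > 0 toward emitter).
Returning signal is higher, so f₂ = f₀ + Δf = 40040 + 4154 = 44194 Hz.
Rearranging, u = v · (f₂ − f₀)/(f₂ + f₀) = 349 × 4154/84234 ≈ 17.2 m/s.
So the vehicle is moving at 17.2 m/s toward the emitter.

17.2 m/s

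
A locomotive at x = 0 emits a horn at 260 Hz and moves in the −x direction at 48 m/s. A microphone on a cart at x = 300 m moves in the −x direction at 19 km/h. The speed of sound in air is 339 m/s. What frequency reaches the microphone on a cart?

19 km/h = 5.278 m/s.
The observer lies on the +x side, so the source is heading away from the observer and the observer is heading toward the source.
Both move, so f' = f · (v + v_o)/(v + v_s).
f' = 260 × (339 + 5.278)/(339 + 48) = 260 × 344.28/387 ≈ 231 Hz.

231 Hz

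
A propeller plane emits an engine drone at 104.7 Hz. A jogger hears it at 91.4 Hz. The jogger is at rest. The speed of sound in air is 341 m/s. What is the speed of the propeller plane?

f' < f, so the propeller plane is receding.
f' = f · v/(v + v_s) ⇒ v_s = v · |1 − f/f'|.
v_s = 341 × |1 − 104.7/91.4| = 341 × 0.1455 ≈ 50 m/s.

50 m/s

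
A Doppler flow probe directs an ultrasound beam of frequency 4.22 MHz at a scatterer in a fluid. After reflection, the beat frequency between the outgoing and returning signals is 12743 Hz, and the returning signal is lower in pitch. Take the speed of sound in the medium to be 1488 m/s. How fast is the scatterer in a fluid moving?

Double Doppler shift off a moving reflector: f₂ = f₀ · (v + u)/(v − u) (u > 0 toward emitter).
Returning signal is lower, so f₂ = f₀ − Δf = 4220000 − 12743 = 4207257 Hz.
Rearranging, u = v · (f₂ − f₀)/(f₂ + f₀) = 1488 × -12743/8427257 ≈ -2.25 m/s.
So the scatterer in a fluid is moving at 2.25 m/s away from the emitter.

2.25 m/s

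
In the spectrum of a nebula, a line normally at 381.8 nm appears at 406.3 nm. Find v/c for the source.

0.062

λ'/λ₀ = 1.0642 > 1 (redshift), so the source is receding.
λ'/λ₀ = √((1 + β)/(1 − β)) for a receding source ⇒ β = (r² − 1)/(r² + 1) with r = λ'/λ₀.
β = (1.1325 − 1)/(1.1325 + 1) ≈ 0.062.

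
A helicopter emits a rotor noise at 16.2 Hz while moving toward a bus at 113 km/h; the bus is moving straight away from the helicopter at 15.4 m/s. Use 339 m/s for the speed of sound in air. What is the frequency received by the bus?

113 km/h = 31.39 m/s.
With source approaching and observer receding, f' = f · (v − v_o)/(v − v_s).
f' = 16.2 × (339 − 15.4)/(339 − 31.39) = 16.2 × 323.6/307.61 ≈ 17.0 Hz.

17.0 Hz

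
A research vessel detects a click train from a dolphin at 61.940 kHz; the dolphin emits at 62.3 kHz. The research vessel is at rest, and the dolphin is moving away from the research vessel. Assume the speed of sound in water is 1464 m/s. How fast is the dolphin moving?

8.5 m/s

f' = f · v/(v + v_s) ⇒ v_s = v · |1 − f/f'|.
v_s = 1464 × |1 − 62.3/61.940| = 1464 × 0.005812 ≈ 8.5 m/s.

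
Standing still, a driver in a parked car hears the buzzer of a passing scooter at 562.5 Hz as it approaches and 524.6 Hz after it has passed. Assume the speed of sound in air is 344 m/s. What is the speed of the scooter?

f₁/f₂ = (v + v_s)/(v − v_s), so v_s = v · (f₁ − f₂)/(f₁ + f₂).
v_s = 344 × (562.5 − 524.6)/(562.5 + 524.6) = 344 × 37.9/1087.1 ≈ 12.0 m/s.

12.0 m/s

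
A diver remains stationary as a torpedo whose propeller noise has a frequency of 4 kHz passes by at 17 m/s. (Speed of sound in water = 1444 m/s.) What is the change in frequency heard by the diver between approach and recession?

0.0942 kHz

Approaching: f₁ = f · v/(v − v_s) = 4 × 1444/1427 ≈ 4.0477 kHz.
Receding: f₂ = f · v/(v + v_s) = 4 × 1444/1461 ≈ 3.9535 kHz.
Drop: f₁ − f₂ = 2f·v·v_s/(v² − v_s²) = 2 × 4 × 1444 × 17/(1444² − 17²) ≈ 0.0942 kHz.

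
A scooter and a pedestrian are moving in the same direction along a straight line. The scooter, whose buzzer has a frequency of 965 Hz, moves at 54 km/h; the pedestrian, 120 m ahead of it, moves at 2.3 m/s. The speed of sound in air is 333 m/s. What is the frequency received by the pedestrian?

1004 Hz

54 km/h = 15 m/s.
The pedestrian is ahead, so the scooter is moving toward it while the pedestrian is moving away from the scooter.
Both move, so f' = f · (v − v_o)/(v − v_s).
f' = 965 × (333 − 2.3)/(333 − 15) = 965 × 330.7/318 ≈ 1004 Hz.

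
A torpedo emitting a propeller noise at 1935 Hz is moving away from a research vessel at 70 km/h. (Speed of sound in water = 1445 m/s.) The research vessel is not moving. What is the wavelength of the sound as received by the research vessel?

70 km/h = 19.44 m/s.
With the source moving away from a stationary observer, f' = f · v/(v + v_s).
f' = 1935 × 1445/(1445 + 19.44) ≈ 1909 Hz.
λ' = v/f' = 1445/1909.31 ≈ 75.7 cm.

75.7 cm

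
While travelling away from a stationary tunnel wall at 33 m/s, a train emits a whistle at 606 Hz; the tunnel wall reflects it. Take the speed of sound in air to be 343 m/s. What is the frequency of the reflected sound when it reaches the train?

The tunnel wall receives the sound from a moving source: f₁ = f₀ · v/(v + v_e) = 606 × 343/376 ≈ 553 Hz.
On the return leg the train is a moving observer: f₂ = f₁ · (v − v_e)/v = 553 × 310/343 ≈ 500 Hz.
Equivalently f₂ = f₀ · (v − v_e)/(v + v_e).

500 Hz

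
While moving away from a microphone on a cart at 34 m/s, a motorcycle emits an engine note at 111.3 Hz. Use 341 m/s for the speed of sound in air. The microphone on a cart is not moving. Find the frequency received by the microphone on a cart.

With the source moving away from a stationary observer, f' = f · v/(v + v_s).
f' = 111.3 × 341/(341 + 34) = 111.3 × 341/375 ≈ 101 Hz.

101 Hz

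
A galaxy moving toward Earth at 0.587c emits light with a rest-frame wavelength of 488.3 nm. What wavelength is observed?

249.1 nm

Relativistic Doppler for wavelength: λ' = λ₀ · √((1 − β)/(1 + β)).
λ' = 488.3 × √(0.4130/1.5870) = 488.3 × 0.51014 ≈ 249.1 nm.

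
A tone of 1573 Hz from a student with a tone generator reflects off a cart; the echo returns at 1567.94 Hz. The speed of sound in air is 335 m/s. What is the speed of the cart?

Double Doppler shift off a moving reflector: f₂ = f₀ · (v + u)/(v − u) (u > 0 toward emitter).
Rearranging, u = v · (f₂ − f₀)/(f₂ + f₀) = 335 × -5.06/3140.94 ≈ -0.54 m/s.
So the cart is moving at 0.54 m/s away from the emitter.

0.54 m/s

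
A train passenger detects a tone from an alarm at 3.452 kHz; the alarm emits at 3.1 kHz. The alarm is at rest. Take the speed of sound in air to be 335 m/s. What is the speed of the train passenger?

f' > f, so the train passenger is approaching.
f' = f · (v + v_o)/v ⇒ v_o = v · |f'/f − 1|.
v_o = 335 × |3.452/3.1 − 1| = 335 × 0.1135 ≈ 38 m/s.

38 m/s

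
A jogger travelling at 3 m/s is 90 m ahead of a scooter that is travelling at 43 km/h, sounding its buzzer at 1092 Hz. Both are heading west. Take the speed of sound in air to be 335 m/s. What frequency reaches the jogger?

43 km/h = 11.94 m/s.
The jogger is ahead, so the scooter is moving toward it while the jogger is moving away from the scooter.
General Doppler shift: f' = f · (v − v_o)/(v − v_s).
f' = 1092 × (335 − 3)/(335 − 11.94) = 1092 × 332/323.06 ≈ 1122 Hz.

1122 Hz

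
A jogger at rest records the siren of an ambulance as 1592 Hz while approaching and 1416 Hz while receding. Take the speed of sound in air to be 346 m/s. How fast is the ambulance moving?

20.2 m/s

f₁/f₂ = (v + v_s)/(v − v_s), so v_s = v · (f₁ − f₂)/(f₁ + f₂).
v_s = 346 × (1592 − 1416)/(1592 + 1416) = 346 × 176/3008 ≈ 20.2 m/s.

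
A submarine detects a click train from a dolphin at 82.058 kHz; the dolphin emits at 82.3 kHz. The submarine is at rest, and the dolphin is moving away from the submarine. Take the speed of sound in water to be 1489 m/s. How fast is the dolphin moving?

4.4 m/s

f' = f · v/(v + v_s) ⇒ v_s = v · |1 − f/f'|.
v_s = 1489 × |1 − 82.3/82.058| = 1489 × 0.002949 ≈ 4.4 m/s.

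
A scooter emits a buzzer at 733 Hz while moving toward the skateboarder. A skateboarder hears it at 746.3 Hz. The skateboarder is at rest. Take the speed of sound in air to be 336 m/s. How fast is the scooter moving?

6.0 m/s

f' = f · v/(v − v_s) ⇒ v_s = v · |1 − f/f'|.
v_s = 336 × |1 − 733/746.3| = 336 × 0.01782 ≈ 6.0 m/s.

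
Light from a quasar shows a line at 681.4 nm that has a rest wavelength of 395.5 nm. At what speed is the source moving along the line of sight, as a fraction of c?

λ'/λ₀ = 1.7229 > 1 (redshift), so the source is receding.
λ'/λ₀ = √((1 + β)/(1 − β)) for a receding source ⇒ β = (r² − 1)/(r² + 1) with r = λ'/λ₀.
β = (2.9683 − 1)/(2.9683 + 1) ≈ 0.496.

0.496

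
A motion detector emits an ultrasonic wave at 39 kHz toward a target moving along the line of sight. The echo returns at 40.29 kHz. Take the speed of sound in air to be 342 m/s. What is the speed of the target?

5.6 m/s

Double Doppler shift off a moving reflector: f₂ = f₀ · (v + u)/(v − u) (u > 0 toward emitter).
Rearranging, u = v · (f₂ − f₀)/(f₂ + f₀) = 342 × 1.29/79.29 ≈ 5.6 m/s.
So the target is moving at 5.6 m/s toward the emitter.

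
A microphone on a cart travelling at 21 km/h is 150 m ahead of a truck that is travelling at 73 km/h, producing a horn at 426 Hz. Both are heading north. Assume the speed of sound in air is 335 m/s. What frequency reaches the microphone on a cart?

73 km/h = 20.28 m/s; 21 km/h = 5.833 m/s.
The microphone on a cart is ahead, so the truck is moving toward it while the microphone on a cart is moving away from the truck.
General Doppler shift: f' = f · (v − v_o)/(v − v_s).
f' = 426 × (335 − 5.833)/(335 − 20.28) = 426 × 329.17/314.72 ≈ 446 Hz.

446 Hz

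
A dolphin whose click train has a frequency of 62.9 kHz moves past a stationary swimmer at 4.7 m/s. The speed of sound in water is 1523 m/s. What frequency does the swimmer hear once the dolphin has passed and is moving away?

Receding: f₂ = f · v/(v + v_s) = 62.9 × 1523/1527.7 ≈ 62.7 kHz.

62.7 kHz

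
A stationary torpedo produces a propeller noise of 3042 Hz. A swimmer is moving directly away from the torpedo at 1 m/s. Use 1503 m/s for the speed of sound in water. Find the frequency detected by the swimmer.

Only the observer moves, away from the source, so f' = f · (v − v_o)/v.
f' = 3042 × (1503 − 1)/1503 = 3042 × 1502/1503 ≈ 3040 Hz.

3040 Hz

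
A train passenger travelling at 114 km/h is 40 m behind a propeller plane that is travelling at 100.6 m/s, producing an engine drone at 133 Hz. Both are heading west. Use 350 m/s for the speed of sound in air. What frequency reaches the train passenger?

113 Hz

114 km/h = 31.67 m/s.
The train passenger is behind, so the propeller plane is moving away from it while the train passenger is moving toward the propeller plane.
With source receding and observer approaching, f' = f · (v + v_o)/(v + v_s).
f' = 133 × (350 + 31.67)/(350 + 100.6) = 133 × 381.67/450.6 ≈ 113 Hz.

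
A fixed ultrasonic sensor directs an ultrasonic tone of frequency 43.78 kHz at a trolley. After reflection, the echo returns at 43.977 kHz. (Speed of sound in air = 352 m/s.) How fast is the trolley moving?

Double Doppler shift off a moving reflector: f₂ = f₀ · (v + u)/(v − u) (u > 0 toward emitter).
Rearranging, u = v · (f₂ − f₀)/(f₂ + f₀) = 352 × 0.197/87.757 ≈ 0.79 m/s.
So the trolley is moving at 0.79 m/s toward the emitter.

0.79 m/s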